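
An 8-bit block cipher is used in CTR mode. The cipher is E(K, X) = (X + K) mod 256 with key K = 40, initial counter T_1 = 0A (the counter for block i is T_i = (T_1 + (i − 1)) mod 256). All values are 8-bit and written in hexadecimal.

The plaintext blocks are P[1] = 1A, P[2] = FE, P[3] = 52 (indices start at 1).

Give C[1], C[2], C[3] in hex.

C[1] = 50, C[2] = B5, C[3] = 1E

CTR encryption: S_i = E(K, T_i) where T_i is the counter for block i; C_i = P_i ⊕ S_i.
C[1]: T = 0A, S = E(K, T) = 4A; 1A ⊕ 4A = 50.
C[2]: T = 0B, S = E(K, T) = 4B; FE ⊕ 4B = B5.
C[3]: T = 0C, S = E(K, T) = 4C; 52 ⊕ 4C = 1E.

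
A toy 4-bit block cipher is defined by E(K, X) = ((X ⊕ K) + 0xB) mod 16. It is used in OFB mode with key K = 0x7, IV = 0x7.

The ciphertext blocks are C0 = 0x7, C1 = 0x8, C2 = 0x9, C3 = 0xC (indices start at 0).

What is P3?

P3 = 0xB

OFB decryption: S_i = E(K, S_{i−1}) with S_{−1} = IV; P_i = C_i ⊕ S_i.
P0: S = E(K, 0x7) = 0xB; 0x7 ⊕ 0xB = 0xC.
P1: S = E(K, 0xB) = 0x7; 0x8 ⊕ 0x7 = 0xF.
P2: S = E(K, 0x7) = 0xB; 0x9 ⊕ 0xB = 0x2.
P3: S = E(K, 0xB) = 0x7; 0xC ⊕ 0x7 = 0xB.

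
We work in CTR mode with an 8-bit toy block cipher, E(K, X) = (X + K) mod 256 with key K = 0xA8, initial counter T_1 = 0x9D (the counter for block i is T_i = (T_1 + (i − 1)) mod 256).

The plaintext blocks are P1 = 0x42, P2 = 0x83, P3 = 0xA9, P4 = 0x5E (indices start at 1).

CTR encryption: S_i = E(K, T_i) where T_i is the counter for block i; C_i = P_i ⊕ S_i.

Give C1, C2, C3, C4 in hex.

C1: T = 0x9D, S = E(K, T) = 0x45; 0x42 ⊕ 0x45 = 0x07.
C2: T = 0x9E, S = E(K, T) = 0x46; 0x83 ⊕ 0x46 = 0xC5.
C3: T = 0x9F, S = E(K, T) = 0x47; 0xA9 ⊕ 0x47 = 0xEE.
C4: T = 0xA0, S = E(K, T) = 0x48; 0x5E ⊕ 0x48 = 0x16.

C1 = 0x07, C2 = 0xC5, C3 = 0xEE, C4 = 0x16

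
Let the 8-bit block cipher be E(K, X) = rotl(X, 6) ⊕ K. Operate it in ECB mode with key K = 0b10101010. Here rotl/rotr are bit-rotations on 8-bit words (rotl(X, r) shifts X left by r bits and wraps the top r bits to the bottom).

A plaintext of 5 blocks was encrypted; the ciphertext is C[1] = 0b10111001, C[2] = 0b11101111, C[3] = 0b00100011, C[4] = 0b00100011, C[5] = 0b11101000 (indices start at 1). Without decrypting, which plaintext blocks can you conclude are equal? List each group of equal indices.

P[3] = P[4]

ECB encrypts each block independently with the same key, so equal ciphertext blocks imply equal plaintext blocks.
C[3] = C[4] = 0b00100011, so P[3] = P[4].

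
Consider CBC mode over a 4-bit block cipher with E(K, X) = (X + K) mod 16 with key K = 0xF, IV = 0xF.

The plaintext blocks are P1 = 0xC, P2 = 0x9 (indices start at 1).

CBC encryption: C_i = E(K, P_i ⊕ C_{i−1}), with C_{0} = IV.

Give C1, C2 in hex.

C1: P1 ⊕ 0xF = 0x3; E(K, 0x3) = 0x2.
C2: P2 ⊕ 0x2 = 0xB; E(K, 0xB) = 0xA.

C1 = 0x2, C2 = 0xA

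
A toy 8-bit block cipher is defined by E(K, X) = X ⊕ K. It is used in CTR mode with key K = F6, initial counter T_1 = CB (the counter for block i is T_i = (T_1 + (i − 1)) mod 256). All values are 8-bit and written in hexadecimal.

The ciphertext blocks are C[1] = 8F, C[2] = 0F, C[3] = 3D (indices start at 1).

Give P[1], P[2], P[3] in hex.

CTR decryption: S_i = E(K, T_i) where T_i is the counter for block i; P_i = C_i ⊕ S_i.
P[1]: T = CB, S = E(K, T) = 3D; 8F ⊕ 3D = B2.
P[2]: T = CC, S = E(K, T) = 3A; 0F ⊕ 3A = 35.
P[3]: T = CD, S = E(K, T) = 3B; 3D ⊕ 3B = 06.

P[1] = B2, P[2] = 35, P[3] = 06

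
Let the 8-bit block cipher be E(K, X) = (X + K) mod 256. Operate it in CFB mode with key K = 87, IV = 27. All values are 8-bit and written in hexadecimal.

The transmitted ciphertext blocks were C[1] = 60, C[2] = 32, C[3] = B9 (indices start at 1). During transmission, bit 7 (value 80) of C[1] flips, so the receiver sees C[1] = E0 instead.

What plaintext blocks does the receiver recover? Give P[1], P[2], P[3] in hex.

P[1] = 4E, P[2] = 55, P[3] = 00

CFB decryption: P_i = C_i ⊕ E(K, C_{i−1}), with C_{0} = IV.
Only C[1] changed, to E0. In CFB, a change in C_i flips the same bit in P_i and garbles P_{i+1}. Decrypting the received ciphertext:
P[1]: E(K, 27) = AE; E0 ⊕ AE = 4E.
P[2]: E(K, E0) = 67; 32 ⊕ 67 = 55.
P[3]: E(K, 32) = B9; B9 ⊕ B9 = 00.
Blocks that differ from the original plaintext: P[1], P[2].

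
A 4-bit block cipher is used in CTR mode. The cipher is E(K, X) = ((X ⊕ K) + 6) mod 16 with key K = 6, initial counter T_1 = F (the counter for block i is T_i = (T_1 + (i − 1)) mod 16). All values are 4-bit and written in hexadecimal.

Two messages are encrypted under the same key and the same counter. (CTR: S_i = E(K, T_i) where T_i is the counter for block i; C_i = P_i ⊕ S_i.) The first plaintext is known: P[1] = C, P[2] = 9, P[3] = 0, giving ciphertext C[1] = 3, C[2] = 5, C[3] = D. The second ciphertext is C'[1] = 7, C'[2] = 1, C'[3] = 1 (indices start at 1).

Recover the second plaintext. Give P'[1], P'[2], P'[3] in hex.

In CTR with a reused counter, both messages share the same keystream S_i, so C_i ⊕ C'_i = P_i ⊕ P'_i and thus P'_i = P_i ⊕ C_i ⊕ C'_i.
P'[1]: C ⊕ 3 ⊕ 7 = 8.
P'[2]: 9 ⊕ 5 ⊕ 1 = D.
P'[3]: 0 ⊕ D ⊕ 1 = C.

P'[1] = 8, P'[2] = D, P'[3] = C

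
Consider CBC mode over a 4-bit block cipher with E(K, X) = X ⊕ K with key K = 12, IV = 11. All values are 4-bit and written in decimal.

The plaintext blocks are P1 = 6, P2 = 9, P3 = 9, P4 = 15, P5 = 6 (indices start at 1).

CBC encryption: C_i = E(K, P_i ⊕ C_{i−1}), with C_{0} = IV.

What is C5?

C5 = 8

C1: P1 ⊕ 11 = 13; E(K, 13) = 1.
C2: P2 ⊕ 1 = 8; E(K, 8) = 4.
C3: P3 ⊕ 4 = 13; E(K, 13) = 1.
C4: P4 ⊕ 1 = 14; E(K, 14) = 2.
C5: P5 ⊕ 2 = 4; E(K, 4) = 8.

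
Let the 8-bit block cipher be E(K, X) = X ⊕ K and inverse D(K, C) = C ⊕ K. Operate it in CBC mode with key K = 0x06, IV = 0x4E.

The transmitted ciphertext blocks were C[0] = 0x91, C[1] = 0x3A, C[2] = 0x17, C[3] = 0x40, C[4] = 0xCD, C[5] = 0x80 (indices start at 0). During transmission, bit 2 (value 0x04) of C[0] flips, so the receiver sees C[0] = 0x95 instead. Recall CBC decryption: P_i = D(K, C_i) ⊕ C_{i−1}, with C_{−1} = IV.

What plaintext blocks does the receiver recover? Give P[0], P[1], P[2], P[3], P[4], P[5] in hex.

Only C[0] changed, to 0x95. In CBC, a change in C_i garbles P_i and flips the same bit in P_{i+1}. Decrypting the received ciphertext:
P[0]: D(K, 0x95) = 0x93; 0x93 ⊕ 0x4E = 0xDD.
P[1]: D(K, 0x3A) = 0x3C; 0x3C ⊕ 0x95 = 0xA9.
P[2]: D(K, 0x17) = 0x11; 0x11 ⊕ 0x3A = 0x2B.
P[3]: D(K, 0x40) = 0x46; 0x46 ⊕ 0x17 = 0x51.
P[4]: D(K, 0xCD) = 0xCB; 0xCB ⊕ 0x40 = 0x8B.
P[5]: D(K, 0x80) = 0x86; 0x86 ⊕ 0xCD = 0x4B.
Blocks that differ from the original plaintext: P[0], P[1].

P[0] = 0xDD, P[1] = 0xA9, P[2] = 0x2B, P[3] = 0x51, P[4] = 0x8B, P[5] = 0x4B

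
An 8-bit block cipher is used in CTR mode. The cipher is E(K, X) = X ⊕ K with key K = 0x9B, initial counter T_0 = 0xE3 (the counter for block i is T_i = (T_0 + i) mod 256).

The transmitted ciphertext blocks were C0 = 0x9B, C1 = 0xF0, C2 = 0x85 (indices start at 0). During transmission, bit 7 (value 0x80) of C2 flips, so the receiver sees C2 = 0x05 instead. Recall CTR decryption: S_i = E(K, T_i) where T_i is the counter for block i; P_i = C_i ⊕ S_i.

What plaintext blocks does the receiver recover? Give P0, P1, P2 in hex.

P0 = 0xE3, P1 = 0x8F, P2 = 0x7B

Only C2 changed, to 0x05. In CTR, a change in C_i flips the same bit in P_i only; the keystream is unaffected. Decrypting the received ciphertext:
P0: T = 0xE3, S = E(K, T) = 0x78; 0x9B ⊕ 0x78 = 0xE3.
P1: T = 0xE4, S = E(K, T) = 0x7F; 0xF0 ⊕ 0x7F = 0x8F.
P2: T = 0xE5, S = E(K, T) = 0x7E; 0x05 ⊕ 0x7E = 0x7B.
Blocks that differ from the original plaintext: P2.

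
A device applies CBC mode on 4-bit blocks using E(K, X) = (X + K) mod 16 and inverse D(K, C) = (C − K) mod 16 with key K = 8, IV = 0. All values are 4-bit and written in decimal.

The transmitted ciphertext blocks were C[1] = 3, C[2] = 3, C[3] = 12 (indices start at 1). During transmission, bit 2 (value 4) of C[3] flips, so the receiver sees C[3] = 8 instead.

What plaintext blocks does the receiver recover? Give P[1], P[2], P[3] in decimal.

CBC decryption: P_i = D(K, C_i) ⊕ C_{i−1}, with C_{0} = IV.
Only C[3] changed, to 8. In CBC, a change in C_i garbles P_i and flips the same bit in P_{i+1}. Decrypting the received ciphertext:
P[1]: D(K, 3) = 11; 11 ⊕ 0 = 11.
P[2]: D(K, 3) = 11; 11 ⊕ 3 = 8.
P[3]: D(K, 8) = 0; 0 ⊕ 3 = 3.
Blocks that differ from the original plaintext: P[3].

P[1] = 11, P[2] = 8, P[3] = 3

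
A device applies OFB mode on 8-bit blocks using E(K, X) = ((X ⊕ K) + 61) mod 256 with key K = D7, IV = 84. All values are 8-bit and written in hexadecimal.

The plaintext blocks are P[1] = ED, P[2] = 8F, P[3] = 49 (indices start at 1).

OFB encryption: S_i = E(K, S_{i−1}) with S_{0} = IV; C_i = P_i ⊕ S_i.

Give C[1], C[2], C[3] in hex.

C[1] = 59, C[2] = 4B, C[3] = 3D

C[1]: S = E(K, 84) = B4; ED ⊕ B4 = 59.
C[2]: S = E(K, B4) = C4; 8F ⊕ C4 = 4B.
C[3]: S = E(K, C4) = 74; 49 ⊕ 74 = 3D.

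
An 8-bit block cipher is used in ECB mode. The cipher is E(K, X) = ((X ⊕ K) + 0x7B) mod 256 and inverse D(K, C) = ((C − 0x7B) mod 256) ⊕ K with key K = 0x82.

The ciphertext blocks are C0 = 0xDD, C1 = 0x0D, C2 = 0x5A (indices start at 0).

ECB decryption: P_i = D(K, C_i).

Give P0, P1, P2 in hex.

P0 = 0xE0, P1 = 0x10, P2 = 0x5D

P0: D(K, 0xDD) = 0xE0.
P1: D(K, 0x0D) = 0x10.
P2: D(K, 0x5A) = 0x5D.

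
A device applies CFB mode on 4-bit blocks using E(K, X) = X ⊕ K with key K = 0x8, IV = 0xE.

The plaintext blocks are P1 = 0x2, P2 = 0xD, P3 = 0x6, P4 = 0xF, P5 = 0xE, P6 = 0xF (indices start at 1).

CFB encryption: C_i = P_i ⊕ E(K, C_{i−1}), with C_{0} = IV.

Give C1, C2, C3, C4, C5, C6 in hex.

C1 = 0x4, C2 = 0x1, C3 = 0xF, C4 = 0x8, C5 = 0xE, C6 = 0x9

C1: E(K, 0xE) = 0x6; 0x2 ⊕ 0x6 = 0x4.
C2: E(K, 0x4) = 0xC; 0xD ⊕ 0xC = 0x1.
C3: E(K, 0x1) = 0x9; 0x6 ⊕ 0x9 = 0xF.
C4: E(K, 0xF) = 0x7; 0xF ⊕ 0x7 = 0x8.
C5: E(K, 0x8) = 0x0; 0xE ⊕ 0x0 = 0xE.
C6: E(K, 0xE) = 0x6; 0xF ⊕ 0x6 = 0x9.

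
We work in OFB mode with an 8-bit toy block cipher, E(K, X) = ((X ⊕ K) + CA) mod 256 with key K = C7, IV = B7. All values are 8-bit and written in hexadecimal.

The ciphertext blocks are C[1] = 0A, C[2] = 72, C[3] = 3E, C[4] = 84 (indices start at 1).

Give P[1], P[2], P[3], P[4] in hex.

OFB decryption: S_i = E(K, S_{i−1}) with S_{0} = IV; P_i = C_i ⊕ S_i.
P[1]: S = E(K, B7) = 3A; 0A ⊕ 3A = 30.
P[2]: S = E(K, 3A) = C7; 72 ⊕ C7 = B5.
P[3]: S = E(K, C7) = CA; 3E ⊕ CA = F4.
P[4]: S = E(K, CA) = D7; 84 ⊕ D7 = 53.

P[1] = 30, P[2] = B5, P[3] = F4, P[4] = 53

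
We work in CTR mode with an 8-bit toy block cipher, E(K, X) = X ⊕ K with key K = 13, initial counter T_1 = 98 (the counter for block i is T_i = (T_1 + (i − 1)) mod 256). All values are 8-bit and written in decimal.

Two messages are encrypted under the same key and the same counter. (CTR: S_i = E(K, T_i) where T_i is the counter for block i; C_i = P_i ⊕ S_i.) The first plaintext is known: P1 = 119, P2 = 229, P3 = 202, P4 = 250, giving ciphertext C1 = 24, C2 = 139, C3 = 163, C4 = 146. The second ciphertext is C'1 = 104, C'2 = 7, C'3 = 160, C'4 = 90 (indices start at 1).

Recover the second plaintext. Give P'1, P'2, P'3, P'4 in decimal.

P'1 = 7, P'2 = 105, P'3 = 201, P'4 = 50

In CTR with a reused counter, both messages share the same keystream S_i, so C_i ⊕ C'_i = P_i ⊕ P'_i and thus P'_i = P_i ⊕ C_i ⊕ C'_i.
P'1: 119 ⊕ 24 ⊕ 104 = 7.
P'2: 229 ⊕ 139 ⊕ 7 = 105.
P'3: 202 ⊕ 163 ⊕ 160 = 201.
P'4: 250 ⊕ 146 ⊕ 90 = 50.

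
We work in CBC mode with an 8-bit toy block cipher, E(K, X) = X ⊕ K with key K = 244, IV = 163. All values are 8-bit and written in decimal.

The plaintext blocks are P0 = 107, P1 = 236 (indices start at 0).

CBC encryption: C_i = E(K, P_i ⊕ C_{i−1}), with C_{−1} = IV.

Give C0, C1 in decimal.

C0 = 60, C1 = 36

C0: P0 ⊕ 163 = 200; E(K, 200) = 60.
C1: P1 ⊕ 60 = 208; E(K, 208) = 36.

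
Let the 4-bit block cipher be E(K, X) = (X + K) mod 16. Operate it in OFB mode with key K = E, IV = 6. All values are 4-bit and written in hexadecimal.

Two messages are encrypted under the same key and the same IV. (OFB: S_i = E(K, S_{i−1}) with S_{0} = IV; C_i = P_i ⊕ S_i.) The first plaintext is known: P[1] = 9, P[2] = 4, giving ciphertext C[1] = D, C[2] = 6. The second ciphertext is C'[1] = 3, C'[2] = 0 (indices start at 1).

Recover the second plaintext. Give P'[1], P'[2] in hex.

In OFB with a reused IV, both messages share the same keystream S_i, so C_i ⊕ C'_i = P_i ⊕ P'_i and thus P'_i = P_i ⊕ C_i ⊕ C'_i.
P'[1]: 9 ⊕ D ⊕ 3 = 7.
P'[2]: 4 ⊕ 6 ⊕ 0 = 2.

P'[1] = 7, P'[2] = 2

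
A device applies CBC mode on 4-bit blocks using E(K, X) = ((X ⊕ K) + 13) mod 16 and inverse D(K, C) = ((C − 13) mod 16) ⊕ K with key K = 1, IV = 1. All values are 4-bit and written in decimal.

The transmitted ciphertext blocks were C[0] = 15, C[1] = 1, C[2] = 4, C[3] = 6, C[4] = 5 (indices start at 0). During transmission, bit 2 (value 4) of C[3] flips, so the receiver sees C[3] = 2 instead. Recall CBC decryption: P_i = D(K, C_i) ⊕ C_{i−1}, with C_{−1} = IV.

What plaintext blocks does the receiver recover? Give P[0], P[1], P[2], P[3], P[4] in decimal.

P[0] = 2, P[1] = 10, P[2] = 7, P[3] = 0, P[4] = 11

Only C[3] changed, to 2. In CBC, a change in C_i garbles P_i and flips the same bit in P_{i+1}. Decrypting the received ciphertext:
P[0]: D(K, 15) = 3; 3 ⊕ 1 = 2.
P[1]: D(K, 1) = 5; 5 ⊕ 15 = 10.
P[2]: D(K, 4) = 6; 6 ⊕ 1 = 7.
P[3]: D(K, 2) = 4; 4 ⊕ 4 = 0.
P[4]: D(K, 5) = 9; 9 ⊕ 2 = 11.
Blocks that differ from the original plaintext: P[3], P[4].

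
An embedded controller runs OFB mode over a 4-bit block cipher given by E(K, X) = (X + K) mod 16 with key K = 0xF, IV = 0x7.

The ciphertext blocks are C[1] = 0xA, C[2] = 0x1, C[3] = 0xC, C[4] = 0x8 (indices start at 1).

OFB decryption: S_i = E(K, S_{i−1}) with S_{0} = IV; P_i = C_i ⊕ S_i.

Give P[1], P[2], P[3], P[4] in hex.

P[1]: S = E(K, 0x7) = 0x6; 0xA ⊕ 0x6 = 0xC.
P[2]: S = E(K, 0x6) = 0x5; 0x1 ⊕ 0x5 = 0x4.
P[3]: S = E(K, 0x5) = 0x4; 0xC ⊕ 0x4 = 0x8.
P[4]: S = E(K, 0x4) = 0x3; 0x8 ⊕ 0x3 = 0xB.

P[1] = 0xC, P[2] = 0x4, P[3] = 0x8, P[4] = 0xB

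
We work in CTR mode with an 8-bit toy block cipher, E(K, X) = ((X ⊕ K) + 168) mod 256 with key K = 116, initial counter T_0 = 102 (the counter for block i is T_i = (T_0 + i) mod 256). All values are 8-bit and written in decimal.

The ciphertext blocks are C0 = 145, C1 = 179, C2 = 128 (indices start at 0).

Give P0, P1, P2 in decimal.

P0 = 43, P1 = 8, P2 = 68

CTR decryption: S_i = E(K, T_i) where T_i is the counter for block i; P_i = C_i ⊕ S_i.
P0: T = 102, S = E(K, T) = 186; 145 ⊕ 186 = 43.
P1: T = 103, S = E(K, T) = 187; 179 ⊕ 187 = 8.
P2: T = 104, S = E(K, T) = 196; 128 ⊕ 196 = 68.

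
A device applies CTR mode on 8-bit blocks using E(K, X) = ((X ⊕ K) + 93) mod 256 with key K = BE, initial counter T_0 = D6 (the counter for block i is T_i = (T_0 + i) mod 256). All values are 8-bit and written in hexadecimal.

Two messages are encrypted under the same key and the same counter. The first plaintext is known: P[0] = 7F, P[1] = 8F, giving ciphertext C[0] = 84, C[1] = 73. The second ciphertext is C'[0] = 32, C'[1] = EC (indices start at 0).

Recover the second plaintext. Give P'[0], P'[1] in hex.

In CTR with a reused counter, both messages share the same keystream S_i, so C_i ⊕ C'_i = P_i ⊕ P'_i and thus P'_i = P_i ⊕ C_i ⊕ C'_i.
P'[0]: 7F ⊕ 84 ⊕ 32 = C9.
P'[1]: 8F ⊕ 73 ⊕ EC = 10.

P'[0] = C9, P'[1] = 10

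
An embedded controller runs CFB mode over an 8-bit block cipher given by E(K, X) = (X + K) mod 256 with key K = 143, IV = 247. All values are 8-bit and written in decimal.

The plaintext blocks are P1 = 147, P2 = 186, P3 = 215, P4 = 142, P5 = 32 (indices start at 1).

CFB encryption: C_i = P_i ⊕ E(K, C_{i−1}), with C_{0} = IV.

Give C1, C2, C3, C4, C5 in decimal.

C1 = 21, C2 = 30, C3 = 122, C4 = 135, C5 = 54

C1: E(K, 247) = 134; 147 ⊕ 134 = 21.
C2: E(K, 21) = 164; 186 ⊕ 164 = 30.
C3: E(K, 30) = 173; 215 ⊕ 173 = 122.
C4: E(K, 122) = 9; 142 ⊕ 9 = 135.
C5: E(K, 135) = 22; 32 ⊕ 22 = 54.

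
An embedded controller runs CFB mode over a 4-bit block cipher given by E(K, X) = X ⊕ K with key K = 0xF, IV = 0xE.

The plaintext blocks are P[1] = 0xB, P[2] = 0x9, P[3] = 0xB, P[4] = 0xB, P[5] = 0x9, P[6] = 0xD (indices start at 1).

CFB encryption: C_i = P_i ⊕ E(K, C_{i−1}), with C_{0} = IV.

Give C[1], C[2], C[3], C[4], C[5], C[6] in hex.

C[1] = 0xA, C[2] = 0xC, C[3] = 0x8, C[4] = 0xC, C[5] = 0xA, C[6] = 0x8

C[1]: E(K, 0xE) = 0x1; 0xB ⊕ 0x1 = 0xA.
C[2]: E(K, 0xA) = 0x5; 0x9 ⊕ 0x5 = 0xC.
C[3]: E(K, 0xC) = 0x3; 0xB ⊕ 0x3 = 0x8.
C[4]: E(K, 0x8) = 0x7; 0xB ⊕ 0x7 = 0xC.
C[5]: E(K, 0xC) = 0x3; 0x9 ⊕ 0x3 = 0xA.
C[6]: E(K, 0xA) = 0x5; 0xD ⊕ 0x5 = 0x8.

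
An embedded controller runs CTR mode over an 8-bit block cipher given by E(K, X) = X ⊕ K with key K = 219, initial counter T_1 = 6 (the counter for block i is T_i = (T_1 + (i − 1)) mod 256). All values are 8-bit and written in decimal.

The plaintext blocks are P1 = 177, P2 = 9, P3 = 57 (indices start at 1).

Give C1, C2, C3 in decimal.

CTR encryption: S_i = E(K, T_i) where T_i is the counter for block i; C_i = P_i ⊕ S_i.
C1: T = 6, S = E(K, T) = 221; 177 ⊕ 221 = 108.
C2: T = 7, S = E(K, T) = 220; 9 ⊕ 220 = 213.
C3: T = 8, S = E(K, T) = 211; 57 ⊕ 211 = 234.

C1 = 108, C2 = 213, C3 = 234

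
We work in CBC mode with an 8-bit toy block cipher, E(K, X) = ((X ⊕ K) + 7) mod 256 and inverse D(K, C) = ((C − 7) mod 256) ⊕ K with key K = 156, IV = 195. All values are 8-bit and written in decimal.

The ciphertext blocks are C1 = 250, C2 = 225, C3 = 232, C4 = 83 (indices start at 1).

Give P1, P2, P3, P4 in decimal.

P1 = 172, P2 = 188, P3 = 156, P4 = 56

CBC decryption: P_i = D(K, C_i) ⊕ C_{i−1}, with C_{0} = IV.
P1: D(K, 250) = 111; 111 ⊕ 195 = 172.
P2: D(K, 225) = 70; 70 ⊕ 250 = 188.
P3: D(K, 232) = 125; 125 ⊕ 225 = 156.
P4: D(K, 83) = 208; 208 ⊕ 232 = 56.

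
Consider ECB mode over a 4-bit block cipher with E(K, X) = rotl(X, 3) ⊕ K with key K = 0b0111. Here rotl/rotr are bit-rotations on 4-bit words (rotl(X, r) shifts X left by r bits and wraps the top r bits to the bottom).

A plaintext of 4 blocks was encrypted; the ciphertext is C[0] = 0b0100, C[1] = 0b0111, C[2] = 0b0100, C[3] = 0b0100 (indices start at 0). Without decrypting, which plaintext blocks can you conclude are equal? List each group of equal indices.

P[0] = P[2] = P[3]

ECB encrypts each block independently with the same key, so equal ciphertext blocks imply equal plaintext blocks.
C[0] = C[2] = C[3] = 0b0100, so P[0] = P[2] = P[3].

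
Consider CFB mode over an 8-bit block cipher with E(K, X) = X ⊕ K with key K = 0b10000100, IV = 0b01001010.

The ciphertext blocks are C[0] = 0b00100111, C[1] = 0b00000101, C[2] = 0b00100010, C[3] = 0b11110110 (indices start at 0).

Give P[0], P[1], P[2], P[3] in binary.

CFB decryption: P_i = C_i ⊕ E(K, C_{i−1}), with C_{−1} = IV.
P[0]: E(K, 0b01001010) = 0b11001110; 0b00100111 ⊕ 0b11001110 = 0b11101001.
P[1]: E(K, 0b00100111) = 0b10100011; 0b00000101 ⊕ 0b10100011 = 0b10100110.
P[2]: E(K, 0b00000101) = 0b10000001; 0b00100010 ⊕ 0b10000001 = 0b10100011.
P[3]: E(K, 0b00100010) = 0b10100110; 0b11110110 ⊕ 0b10100110 = 0b01010000.

P[0] = 0b11101001, P[1] = 0b10100110, P[2] = 0b10100011, P[3] = 0b01010000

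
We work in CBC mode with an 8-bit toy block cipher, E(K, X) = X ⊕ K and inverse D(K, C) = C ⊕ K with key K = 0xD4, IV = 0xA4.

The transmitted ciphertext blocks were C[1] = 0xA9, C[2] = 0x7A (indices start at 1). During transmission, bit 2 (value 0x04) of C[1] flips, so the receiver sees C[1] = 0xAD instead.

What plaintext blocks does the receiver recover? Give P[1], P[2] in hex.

P[1] = 0xDD, P[2] = 0x03

CBC decryption: P_i = D(K, C_i) ⊕ C_{i−1}, with C_{0} = IV.
Only C[1] changed, to 0xAD. In CBC, a change in C_i garbles P_i and flips the same bit in P_{i+1}. Decrypting the received ciphertext:
P[1]: D(K, 0xAD) = 0x79; 0x79 ⊕ 0xA4 = 0xDD.
P[2]: D(K, 0x7A) = 0xAE; 0xAE ⊕ 0xAD = 0x03.
Blocks that differ from the original plaintext: P[1], P[2].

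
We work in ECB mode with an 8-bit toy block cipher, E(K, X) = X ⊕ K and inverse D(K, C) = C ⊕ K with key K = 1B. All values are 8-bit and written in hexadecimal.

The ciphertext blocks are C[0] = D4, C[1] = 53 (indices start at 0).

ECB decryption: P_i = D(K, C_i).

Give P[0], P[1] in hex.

P[0]: D(K, D4) = CF.
P[1]: D(K, 53) = 48.

P[0] = CF, P[1] = 48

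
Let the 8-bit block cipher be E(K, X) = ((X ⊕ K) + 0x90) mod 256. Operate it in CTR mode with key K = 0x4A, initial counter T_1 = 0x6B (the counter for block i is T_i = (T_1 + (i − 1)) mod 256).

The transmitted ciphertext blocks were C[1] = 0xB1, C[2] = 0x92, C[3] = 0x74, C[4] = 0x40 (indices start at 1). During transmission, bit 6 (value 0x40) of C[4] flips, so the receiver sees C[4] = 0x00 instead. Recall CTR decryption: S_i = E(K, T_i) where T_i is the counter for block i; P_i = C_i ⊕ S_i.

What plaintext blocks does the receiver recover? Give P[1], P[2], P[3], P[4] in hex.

Only C[4] changed, to 0x00. In CTR, a change in C_i flips the same bit in P_i only; the keystream is unaffected. Decrypting the received ciphertext:
P[1]: T = 0x6B, S = E(K, T) = 0xB1; 0xB1 ⊕ 0xB1 = 0x00.
P[2]: T = 0x6C, S = E(K, T) = 0xB6; 0x92 ⊕ 0xB6 = 0x24.
P[3]: T = 0x6D, S = E(K, T) = 0xB7; 0x74 ⊕ 0xB7 = 0xC3.
P[4]: T = 0x6E, S = E(K, T) = 0xB4; 0x00 ⊕ 0xB4 = 0xB4.
Blocks that differ from the original plaintext: P[4].

P[1] = 0x00, P[2] = 0x24, P[3] = 0xC3, P[4] = 0xB4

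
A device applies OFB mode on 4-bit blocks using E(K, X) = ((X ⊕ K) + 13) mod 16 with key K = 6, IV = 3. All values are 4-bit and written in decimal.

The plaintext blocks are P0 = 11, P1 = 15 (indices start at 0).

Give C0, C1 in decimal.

OFB encryption: S_i = E(K, S_{i−1}) with S_{−1} = IV; C_i = P_i ⊕ S_i.
C0: S = E(K, 3) = 2; 11 ⊕ 2 = 9.
C1: S = E(K, 2) = 1; 15 ⊕ 1 = 14.

C0 = 9, C1 = 14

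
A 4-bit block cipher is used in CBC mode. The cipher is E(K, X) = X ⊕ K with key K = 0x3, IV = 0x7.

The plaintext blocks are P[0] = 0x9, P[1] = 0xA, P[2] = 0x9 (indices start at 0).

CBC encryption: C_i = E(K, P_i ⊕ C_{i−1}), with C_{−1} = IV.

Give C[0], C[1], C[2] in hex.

C[0] = 0xD, C[1] = 0x4, C[2] = 0xE

C[0]: P[0] ⊕ 0x7 = 0xE; E(K, 0xE) = 0xD.
C[1]: P[1] ⊕ 0xD = 0x7; E(K, 0x7) = 0x4.
C[2]: P[2] ⊕ 0x4 = 0xD; E(K, 0xD) = 0xE.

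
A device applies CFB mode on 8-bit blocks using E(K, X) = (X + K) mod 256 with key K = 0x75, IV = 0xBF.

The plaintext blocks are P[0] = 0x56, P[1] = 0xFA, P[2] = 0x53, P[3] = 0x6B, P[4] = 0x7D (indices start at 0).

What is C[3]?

CFB encryption: C_i = P_i ⊕ E(K, C_{i−1}), with C_{−1} = IV.
C[0]: E(K, 0xBF) = 0x34; 0x56 ⊕ 0x34 = 0x62.
C[1]: E(K, 0x62) = 0xD7; 0xFA ⊕ 0xD7 = 0x2D.
C[2]: E(K, 0x2D) = 0xA2; 0x53 ⊕ 0xA2 = 0xF1.
C[3]: E(K, 0xF1) = 0x66; 0x6B ⊕ 0x66 = 0x0D.

C[3] = 0x0D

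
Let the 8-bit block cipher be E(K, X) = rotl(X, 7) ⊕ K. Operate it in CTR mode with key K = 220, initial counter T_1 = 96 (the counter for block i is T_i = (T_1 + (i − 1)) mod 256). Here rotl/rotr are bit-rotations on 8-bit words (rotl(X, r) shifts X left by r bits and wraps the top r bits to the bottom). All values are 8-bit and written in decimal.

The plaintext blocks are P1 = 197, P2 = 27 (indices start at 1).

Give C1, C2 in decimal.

C1 = 41, C2 = 119

CTR encryption: S_i = E(K, T_i) where T_i is the counter for block i; C_i = P_i ⊕ S_i.
C1: T = 96, S = E(K, T) = 236; 197 ⊕ 236 = 41.
C2: T = 97, S = E(K, T) = 108; 27 ⊕ 108 = 119.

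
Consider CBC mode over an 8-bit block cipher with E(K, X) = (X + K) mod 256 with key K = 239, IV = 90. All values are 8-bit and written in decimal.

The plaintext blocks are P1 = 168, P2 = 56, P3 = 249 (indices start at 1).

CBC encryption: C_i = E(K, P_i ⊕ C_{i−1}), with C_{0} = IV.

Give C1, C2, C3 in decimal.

C1 = 225, C2 = 200, C3 = 32

C1: P1 ⊕ 90 = 242; E(K, 242) = 225.
C2: P2 ⊕ 225 = 217; E(K, 217) = 200.
C3: P3 ⊕ 200 = 49; E(K, 49) = 32.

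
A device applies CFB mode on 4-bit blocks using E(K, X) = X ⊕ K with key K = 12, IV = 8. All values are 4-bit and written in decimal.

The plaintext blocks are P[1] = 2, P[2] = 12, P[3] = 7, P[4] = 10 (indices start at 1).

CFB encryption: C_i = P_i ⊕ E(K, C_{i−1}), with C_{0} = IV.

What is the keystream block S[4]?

C[1]: E(K, 8) = 4; 2 ⊕ 4 = 6.
C[2]: E(K, 6) = 10; 12 ⊕ 10 = 6.
C[3]: E(K, 6) = 10; 7 ⊕ 10 = 13.
C[4]: E(K, 13) = 1; 10 ⊕ 1 = 11.
So S[4] = 1.

1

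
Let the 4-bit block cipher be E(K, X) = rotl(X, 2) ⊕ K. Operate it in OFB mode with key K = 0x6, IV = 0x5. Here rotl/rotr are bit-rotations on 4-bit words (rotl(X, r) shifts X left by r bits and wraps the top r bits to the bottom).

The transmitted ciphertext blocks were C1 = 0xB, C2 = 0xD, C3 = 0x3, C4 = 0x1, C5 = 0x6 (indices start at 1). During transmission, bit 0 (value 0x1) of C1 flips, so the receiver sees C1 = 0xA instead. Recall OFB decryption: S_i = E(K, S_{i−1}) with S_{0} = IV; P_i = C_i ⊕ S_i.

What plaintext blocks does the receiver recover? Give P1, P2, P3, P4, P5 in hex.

Only C1 changed, to 0xA. In OFB, a change in C_i flips the same bit in P_i only; the keystream is unaffected. Decrypting the received ciphertext:
P1: S = E(K, 0x5) = 0x3; 0xA ⊕ 0x3 = 0x9.
P2: S = E(K, 0x3) = 0xA; 0xD ⊕ 0xA = 0x7.
P3: S = E(K, 0xA) = 0xC; 0x3 ⊕ 0xC = 0xF.
P4: S = E(K, 0xC) = 0x5; 0x1 ⊕ 0x5 = 0x4.
P5: S = E(K, 0x5) = 0x3; 0x6 ⊕ 0x3 = 0x5.
Blocks that differ from the original plaintext: P1.

P1 = 0x9, P2 = 0x7, P3 = 0xF, P4 = 0x4, P5 = 0x5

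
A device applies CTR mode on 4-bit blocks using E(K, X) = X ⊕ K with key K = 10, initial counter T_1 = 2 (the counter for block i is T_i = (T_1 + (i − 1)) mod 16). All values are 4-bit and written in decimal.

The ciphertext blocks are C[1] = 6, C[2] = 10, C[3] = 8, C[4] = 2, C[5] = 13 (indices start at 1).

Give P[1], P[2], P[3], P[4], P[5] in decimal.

CTR decryption: S_i = E(K, T_i) where T_i is the counter for block i; P_i = C_i ⊕ S_i.
P[1]: T = 2, S = E(K, T) = 8; 6 ⊕ 8 = 14.
P[2]: T = 3, S = E(K, T) = 9; 10 ⊕ 9 = 3.
P[3]: T = 4, S = E(K, T) = 14; 8 ⊕ 14 = 6.
P[4]: T = 5, S = E(K, T) = 15; 2 ⊕ 15 = 13.
P[5]: T = 6, S = E(K, T) = 12; 13 ⊕ 12 = 1.

P[1] = 14, P[2] = 3, P[3] = 6, P[4] = 13, P[5] = 1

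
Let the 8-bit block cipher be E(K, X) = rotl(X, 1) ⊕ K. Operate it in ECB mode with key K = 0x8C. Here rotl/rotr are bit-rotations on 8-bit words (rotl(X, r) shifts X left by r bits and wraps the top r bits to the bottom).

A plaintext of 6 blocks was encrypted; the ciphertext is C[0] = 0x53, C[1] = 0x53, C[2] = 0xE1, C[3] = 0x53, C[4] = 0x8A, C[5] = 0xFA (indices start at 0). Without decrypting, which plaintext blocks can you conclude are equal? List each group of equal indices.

P[0] = P[1] = P[3]

ECB encrypts each block independently with the same key, so equal ciphertext blocks imply equal plaintext blocks.
C[0] = C[1] = C[3] = 0x53, so P[0] = P[1] = P[3].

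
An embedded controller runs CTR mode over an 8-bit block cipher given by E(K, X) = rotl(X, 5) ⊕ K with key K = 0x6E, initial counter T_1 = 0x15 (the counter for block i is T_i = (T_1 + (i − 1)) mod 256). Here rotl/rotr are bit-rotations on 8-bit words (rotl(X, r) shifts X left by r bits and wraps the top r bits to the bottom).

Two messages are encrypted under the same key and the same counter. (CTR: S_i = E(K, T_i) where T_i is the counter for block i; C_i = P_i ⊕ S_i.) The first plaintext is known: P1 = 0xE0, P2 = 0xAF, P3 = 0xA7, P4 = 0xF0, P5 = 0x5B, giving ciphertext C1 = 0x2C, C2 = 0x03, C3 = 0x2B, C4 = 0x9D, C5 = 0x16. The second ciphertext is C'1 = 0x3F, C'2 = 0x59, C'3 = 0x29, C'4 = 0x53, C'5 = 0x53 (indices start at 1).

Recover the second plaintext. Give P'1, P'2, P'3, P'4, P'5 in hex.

P'1 = 0xF3, P'2 = 0xF5, P'3 = 0xA5, P'4 = 0x3E, P'5 = 0x1E

In CTR with a reused counter, both messages share the same keystream S_i, so C_i ⊕ C'_i = P_i ⊕ P'_i and thus P'_i = P_i ⊕ C_i ⊕ C'_i.
P'1: 0xE0 ⊕ 0x2C ⊕ 0x3F = 0xF3.
P'2: 0xAF ⊕ 0x03 ⊕ 0x59 = 0xF5.
P'3: 0xA7 ⊕ 0x2B ⊕ 0x29 = 0xA5.
P'4: 0xF0 ⊕ 0x9D ⊕ 0x53 = 0x3E.
P'5: 0x5B ⊕ 0x16 ⊕ 0x53 = 0x1E.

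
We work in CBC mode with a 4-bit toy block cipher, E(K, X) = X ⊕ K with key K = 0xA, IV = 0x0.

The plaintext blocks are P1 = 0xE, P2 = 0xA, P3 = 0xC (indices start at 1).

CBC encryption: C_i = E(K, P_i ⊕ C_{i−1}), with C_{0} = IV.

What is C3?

C3 = 0x2

C1: P1 ⊕ 0x0 = 0xE; E(K, 0xE) = 0x4.
C2: P2 ⊕ 0x4 = 0xE; E(K, 0xE) = 0x4.
C3: P3 ⊕ 0x4 = 0x8; E(K, 0x8) = 0x2.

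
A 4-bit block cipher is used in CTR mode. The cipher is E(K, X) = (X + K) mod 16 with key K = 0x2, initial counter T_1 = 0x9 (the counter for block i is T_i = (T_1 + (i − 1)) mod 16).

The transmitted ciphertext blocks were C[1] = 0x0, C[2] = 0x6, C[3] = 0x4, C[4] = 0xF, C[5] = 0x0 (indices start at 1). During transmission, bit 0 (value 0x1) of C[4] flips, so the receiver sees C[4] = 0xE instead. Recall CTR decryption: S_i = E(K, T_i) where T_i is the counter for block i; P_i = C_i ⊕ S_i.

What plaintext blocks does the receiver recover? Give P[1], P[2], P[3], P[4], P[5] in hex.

P[1] = 0xB, P[2] = 0xA, P[3] = 0x9, P[4] = 0x0, P[5] = 0xF

Only C[4] changed, to 0xE. In CTR, a change in C_i flips the same bit in P_i only; the keystream is unaffected. Decrypting the received ciphertext:
P[1]: T = 0x9, S = E(K, T) = 0xB; 0x0 ⊕ 0xB = 0xB.
P[2]: T = 0xA, S = E(K, T) = 0xC; 0x6 ⊕ 0xC = 0xA.
P[3]: T = 0xB, S = E(K, T) = 0xD; 0x4 ⊕ 0xD = 0x9.
P[4]: T = 0xC, S = E(K, T) = 0xE; 0xE ⊕ 0xE = 0x0.
P[5]: T = 0xD, S = E(K, T) = 0xF; 0x0 ⊕ 0xF = 0xF.
Blocks that differ from the original plaintext: P[4].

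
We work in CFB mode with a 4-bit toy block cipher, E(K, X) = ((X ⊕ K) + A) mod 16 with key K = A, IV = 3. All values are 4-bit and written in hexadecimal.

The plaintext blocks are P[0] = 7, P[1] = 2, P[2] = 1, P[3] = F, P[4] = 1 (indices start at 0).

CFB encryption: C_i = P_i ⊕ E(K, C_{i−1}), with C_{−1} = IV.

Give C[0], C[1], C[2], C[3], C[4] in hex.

C[0]: E(K, 3) = 3; 7 ⊕ 3 = 4.
C[1]: E(K, 4) = 8; 2 ⊕ 8 = A.
C[2]: E(K, A) = A; 1 ⊕ A = B.
C[3]: E(K, B) = B; F ⊕ B = 4.
C[4]: E(K, 4) = 8; 1 ⊕ 8 = 9.

C[0] = 4, C[1] = A, C[2] = B, C[3] = 4, C[4] = 9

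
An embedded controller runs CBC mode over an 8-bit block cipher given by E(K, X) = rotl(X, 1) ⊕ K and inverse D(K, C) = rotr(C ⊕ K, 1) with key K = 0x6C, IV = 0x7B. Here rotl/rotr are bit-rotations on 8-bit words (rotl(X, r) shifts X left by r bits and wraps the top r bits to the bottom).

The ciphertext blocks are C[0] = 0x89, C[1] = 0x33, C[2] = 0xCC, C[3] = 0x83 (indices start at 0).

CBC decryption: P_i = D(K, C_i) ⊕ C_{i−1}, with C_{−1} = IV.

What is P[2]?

P[2]: D(K, 0xCC) = 0x50; 0x50 ⊕ 0x33 = 0x63.

P[2] = 0x63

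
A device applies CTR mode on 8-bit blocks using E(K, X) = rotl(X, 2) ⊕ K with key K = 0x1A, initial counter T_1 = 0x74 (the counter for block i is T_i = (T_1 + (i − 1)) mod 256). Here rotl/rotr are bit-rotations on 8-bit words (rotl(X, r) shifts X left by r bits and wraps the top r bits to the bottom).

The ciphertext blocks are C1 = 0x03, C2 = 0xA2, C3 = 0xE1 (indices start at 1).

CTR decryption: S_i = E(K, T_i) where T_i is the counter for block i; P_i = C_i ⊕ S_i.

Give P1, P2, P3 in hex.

P1 = 0xC8, P2 = 0x6D, P3 = 0x22

P1: T = 0x74, S = E(K, T) = 0xCB; 0x03 ⊕ 0xCB = 0xC8.
P2: T = 0x75, S = E(K, T) = 0xCF; 0xA2 ⊕ 0xCF = 0x6D.
P3: T = 0x76, S = E(K, T) = 0xC3; 0xE1 ⊕ 0xC3 = 0x22.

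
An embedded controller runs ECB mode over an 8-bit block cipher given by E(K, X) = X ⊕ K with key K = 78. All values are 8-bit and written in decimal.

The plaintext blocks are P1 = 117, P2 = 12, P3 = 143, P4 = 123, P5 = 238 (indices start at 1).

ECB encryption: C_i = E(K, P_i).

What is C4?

C4: E(K, 123) = 53.

C4 = 53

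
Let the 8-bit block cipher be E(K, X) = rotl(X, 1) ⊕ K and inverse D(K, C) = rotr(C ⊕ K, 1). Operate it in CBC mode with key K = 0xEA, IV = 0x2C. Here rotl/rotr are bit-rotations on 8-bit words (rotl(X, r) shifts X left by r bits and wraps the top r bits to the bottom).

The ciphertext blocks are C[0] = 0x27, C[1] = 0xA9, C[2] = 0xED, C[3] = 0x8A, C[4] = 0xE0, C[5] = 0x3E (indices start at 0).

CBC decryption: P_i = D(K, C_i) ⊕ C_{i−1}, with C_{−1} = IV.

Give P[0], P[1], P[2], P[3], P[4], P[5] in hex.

P[0]: D(K, 0x27) = 0xE6; 0xE6 ⊕ 0x2C = 0xCA.
P[1]: D(K, 0xA9) = 0xA1; 0xA1 ⊕ 0x27 = 0x86.
P[2]: D(K, 0xED) = 0x83; 0x83 ⊕ 0xA9 = 0x2A.
P[3]: D(K, 0x8A) = 0x30; 0x30 ⊕ 0xED = 0xDD.
P[4]: D(K, 0xE0) = 0x05; 0x05 ⊕ 0x8A = 0x8F.
P[5]: D(K, 0x3E) = 0x6A; 0x6A ⊕ 0xE0 = 0x8A.

P[0] = 0xCA, P[1] = 0x86, P[2] = 0x2A, P[3] = 0xDD, P[4] = 0x8F, P[5] = 0x8A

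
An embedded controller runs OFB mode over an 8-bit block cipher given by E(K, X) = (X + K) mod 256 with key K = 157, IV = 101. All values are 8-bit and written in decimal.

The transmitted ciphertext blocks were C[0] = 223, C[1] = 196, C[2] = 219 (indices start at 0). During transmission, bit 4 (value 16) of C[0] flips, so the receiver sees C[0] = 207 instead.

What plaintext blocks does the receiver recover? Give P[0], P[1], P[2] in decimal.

P[0] = 205, P[1] = 91, P[2] = 231

OFB decryption: S_i = E(K, S_{i−1}) with S_{−1} = IV; P_i = C_i ⊕ S_i.
Only C[0] changed, to 207. In OFB, a change in C_i flips the same bit in P_i only; the keystream is unaffected. Decrypting the received ciphertext:
P[0]: S = E(K, 101) = 2; 207 ⊕ 2 = 205.
P[1]: S = E(K, 2) = 159; 196 ⊕ 159 = 91.
P[2]: S = E(K, 159) = 60; 219 ⊕ 60 = 231.
Blocks that differ from the original plaintext: P[0].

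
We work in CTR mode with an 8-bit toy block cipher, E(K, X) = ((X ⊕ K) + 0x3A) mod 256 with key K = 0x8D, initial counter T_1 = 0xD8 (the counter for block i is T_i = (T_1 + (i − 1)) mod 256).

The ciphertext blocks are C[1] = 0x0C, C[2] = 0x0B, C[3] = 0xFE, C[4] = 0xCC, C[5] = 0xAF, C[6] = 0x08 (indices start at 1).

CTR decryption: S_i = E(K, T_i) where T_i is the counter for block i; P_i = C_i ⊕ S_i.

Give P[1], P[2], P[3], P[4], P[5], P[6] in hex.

P[1] = 0x83, P[2] = 0x85, P[3] = 0x6F, P[4] = 0x5C, P[5] = 0x24, P[6] = 0x82

P[1]: T = 0xD8, S = E(K, T) = 0x8F; 0x0C ⊕ 0x8F = 0x83.
P[2]: T = 0xD9, S = E(K, T) = 0x8E; 0x0B ⊕ 0x8E = 0x85.
P[3]: T = 0xDA, S = E(K, T) = 0x91; 0xFE ⊕ 0x91 = 0x6F.
P[4]: T = 0xDB, S = E(K, T) = 0x90; 0xCC ⊕ 0x90 = 0x5C.
P[5]: T = 0xDC, S = E(K, T) = 0x8B; 0xAF ⊕ 0x8B = 0x24.
P[6]: T = 0xDD, S = E(K, T) = 0x8A; 0x08 ⊕ 0x8A = 0x82.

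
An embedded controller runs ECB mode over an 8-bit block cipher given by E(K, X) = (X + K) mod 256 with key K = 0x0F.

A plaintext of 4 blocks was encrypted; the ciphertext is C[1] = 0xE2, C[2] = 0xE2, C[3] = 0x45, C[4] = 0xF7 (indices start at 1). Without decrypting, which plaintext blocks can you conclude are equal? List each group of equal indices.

ECB encrypts each block independently with the same key, so equal ciphertext blocks imply equal plaintext blocks.
C[1] = C[2] = 0xE2, so P[1] = P[2].

P[1] = P[2]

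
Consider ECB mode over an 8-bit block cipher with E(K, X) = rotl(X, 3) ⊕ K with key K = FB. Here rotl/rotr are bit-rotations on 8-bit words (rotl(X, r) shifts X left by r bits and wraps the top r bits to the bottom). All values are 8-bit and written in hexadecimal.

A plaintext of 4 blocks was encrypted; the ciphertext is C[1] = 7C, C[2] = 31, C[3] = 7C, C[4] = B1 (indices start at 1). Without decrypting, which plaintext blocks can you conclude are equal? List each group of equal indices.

ECB encrypts each block independently with the same key, so equal ciphertext blocks imply equal plaintext blocks.
C[1] = C[3] = 7C, so P[1] = P[3].

P[1] = P[3]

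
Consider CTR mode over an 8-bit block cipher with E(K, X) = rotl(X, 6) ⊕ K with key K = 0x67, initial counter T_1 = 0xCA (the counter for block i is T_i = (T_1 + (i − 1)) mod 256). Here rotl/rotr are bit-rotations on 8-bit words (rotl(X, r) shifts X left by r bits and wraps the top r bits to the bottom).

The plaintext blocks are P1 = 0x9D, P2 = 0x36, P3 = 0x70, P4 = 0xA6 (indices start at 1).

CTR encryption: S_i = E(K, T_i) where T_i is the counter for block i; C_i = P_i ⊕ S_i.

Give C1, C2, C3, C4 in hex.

C1: T = 0xCA, S = E(K, T) = 0xD5; 0x9D ⊕ 0xD5 = 0x48.
C2: T = 0xCB, S = E(K, T) = 0x95; 0x36 ⊕ 0x95 = 0xA3.
C3: T = 0xCC, S = E(K, T) = 0x54; 0x70 ⊕ 0x54 = 0x24.
C4: T = 0xCD, S = E(K, T) = 0x14; 0xA6 ⊕ 0x14 = 0xB2.

C1 = 0x48, C2 = 0xA3, C3 = 0x24, C4 = 0xB2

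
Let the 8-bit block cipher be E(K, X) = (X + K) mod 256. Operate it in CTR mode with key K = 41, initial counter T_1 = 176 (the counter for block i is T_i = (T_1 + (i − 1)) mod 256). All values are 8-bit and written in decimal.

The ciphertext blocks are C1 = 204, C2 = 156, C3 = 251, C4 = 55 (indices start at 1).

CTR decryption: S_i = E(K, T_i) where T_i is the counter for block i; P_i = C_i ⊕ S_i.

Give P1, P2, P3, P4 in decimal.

P1: T = 176, S = E(K, T) = 217; 204 ⊕ 217 = 21.
P2: T = 177, S = E(K, T) = 218; 156 ⊕ 218 = 70.
P3: T = 178, S = E(K, T) = 219; 251 ⊕ 219 = 32.
P4: T = 179, S = E(K, T) = 220; 55 ⊕ 220 = 235.

P1 = 21, P2 = 70, P3 = 32, P4 = 235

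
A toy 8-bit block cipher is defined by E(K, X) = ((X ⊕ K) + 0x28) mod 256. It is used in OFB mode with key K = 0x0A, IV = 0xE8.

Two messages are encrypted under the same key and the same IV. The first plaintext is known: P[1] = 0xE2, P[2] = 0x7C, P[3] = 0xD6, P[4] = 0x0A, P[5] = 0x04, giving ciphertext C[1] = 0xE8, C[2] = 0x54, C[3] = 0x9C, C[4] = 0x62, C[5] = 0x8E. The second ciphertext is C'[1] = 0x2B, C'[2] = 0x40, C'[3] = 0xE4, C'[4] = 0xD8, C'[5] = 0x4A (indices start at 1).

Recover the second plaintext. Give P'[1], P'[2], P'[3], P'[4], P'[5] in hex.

In OFB with a reused IV, both messages share the same keystream S_i, so C_i ⊕ C'_i = P_i ⊕ P'_i and thus P'_i = P_i ⊕ C_i ⊕ C'_i.
P'[1]: 0xE2 ⊕ 0xE8 ⊕ 0x2B = 0x21.
P'[2]: 0x7C ⊕ 0x54 ⊕ 0x40 = 0x68.
P'[3]: 0xD6 ⊕ 0x9C ⊕ 0xE4 = 0xAE.
P'[4]: 0x0A ⊕ 0x62 ⊕ 0xD8 = 0xB0.
P'[5]: 0x04 ⊕ 0x8E ⊕ 0x4A = 0xC0.

P'[1] = 0x21, P'[2] = 0x68, P'[3] = 0xAE, P'[4] = 0xB0, P'[5] = 0xC0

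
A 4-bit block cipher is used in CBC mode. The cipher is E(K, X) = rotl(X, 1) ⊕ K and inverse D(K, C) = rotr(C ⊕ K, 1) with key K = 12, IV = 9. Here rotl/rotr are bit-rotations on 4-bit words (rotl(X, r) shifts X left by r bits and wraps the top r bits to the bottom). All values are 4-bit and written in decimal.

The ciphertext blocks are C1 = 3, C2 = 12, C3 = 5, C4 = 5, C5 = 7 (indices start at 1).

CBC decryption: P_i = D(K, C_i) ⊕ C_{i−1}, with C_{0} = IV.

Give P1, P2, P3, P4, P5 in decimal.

P1 = 6, P2 = 3, P3 = 0, P4 = 9, P5 = 8

P1: D(K, 3) = 15; 15 ⊕ 9 = 6.
P2: D(K, 12) = 0; 0 ⊕ 3 = 3.
P3: D(K, 5) = 12; 12 ⊕ 12 = 0.
P4: D(K, 5) = 12; 12 ⊕ 5 = 9.
P5: D(K, 7) = 13; 13 ⊕ 5 = 8.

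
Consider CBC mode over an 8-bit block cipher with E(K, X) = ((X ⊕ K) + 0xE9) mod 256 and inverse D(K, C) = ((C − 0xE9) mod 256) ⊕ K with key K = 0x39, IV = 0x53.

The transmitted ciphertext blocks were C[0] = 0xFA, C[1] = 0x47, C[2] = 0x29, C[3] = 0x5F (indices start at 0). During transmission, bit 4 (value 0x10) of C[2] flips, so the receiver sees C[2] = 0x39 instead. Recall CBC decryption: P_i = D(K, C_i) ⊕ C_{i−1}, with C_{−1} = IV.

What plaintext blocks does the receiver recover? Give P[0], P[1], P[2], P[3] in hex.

P[0] = 0x7B, P[1] = 0x9D, P[2] = 0x2E, P[3] = 0x76

Only C[2] changed, to 0x39. In CBC, a change in C_i garbles P_i and flips the same bit in P_{i+1}. Decrypting the received ciphertext:
P[0]: D(K, 0xFA) = 0x28; 0x28 ⊕ 0x53 = 0x7B.
P[1]: D(K, 0x47) = 0x67; 0x67 ⊕ 0xFA = 0x9D.
P[2]: D(K, 0x39) = 0x69; 0x69 ⊕ 0x47 = 0x2E.
P[3]: D(K, 0x5F) = 0x4F; 0x4F ⊕ 0x39 = 0x76.
Blocks that differ from the original plaintext: P[2], P[3].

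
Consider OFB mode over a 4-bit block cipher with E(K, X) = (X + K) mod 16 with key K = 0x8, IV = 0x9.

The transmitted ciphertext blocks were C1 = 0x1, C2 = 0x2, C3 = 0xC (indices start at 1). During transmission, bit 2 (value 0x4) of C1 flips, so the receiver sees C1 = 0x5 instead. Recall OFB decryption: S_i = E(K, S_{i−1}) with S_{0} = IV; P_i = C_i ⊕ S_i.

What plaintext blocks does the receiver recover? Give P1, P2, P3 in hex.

Only C1 changed, to 0x5. In OFB, a change in C_i flips the same bit in P_i only; the keystream is unaffected. Decrypting the received ciphertext:
P1: S = E(K, 0x9) = 0x1; 0x5 ⊕ 0x1 = 0x4.
P2: S = E(K, 0x1) = 0x9; 0x2 ⊕ 0x9 = 0xB.
P3: S = E(K, 0x9) = 0x1; 0xC ⊕ 0x1 = 0xD.
Blocks that differ from the original plaintext: P1.

P1 = 0x4, P2 = 0xB, P3 = 0xD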